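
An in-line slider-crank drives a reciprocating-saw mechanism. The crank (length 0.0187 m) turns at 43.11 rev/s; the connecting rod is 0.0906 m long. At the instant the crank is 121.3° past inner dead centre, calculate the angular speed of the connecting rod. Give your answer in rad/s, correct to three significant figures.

ω = 270.9 rad/s (converted from 43.11 rev/s).
The rod makes angle φ with the slider axis where L sinφ = r sinθ; differentiating, L cosφ·φ̇ = r ω cosθ.
L cosφ = √(L² − r² sin²θ) = 0.08918 m.
|ω_rod| = r ω |cosθ| / √(L² − r² sin²θ) = 0.0187·270.9·0.51952/0.08918 = 29.508 rad/s.

29.5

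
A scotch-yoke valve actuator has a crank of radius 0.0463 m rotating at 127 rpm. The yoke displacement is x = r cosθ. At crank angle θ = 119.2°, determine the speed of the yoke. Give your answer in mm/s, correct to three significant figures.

ω = 13.3 rad/s (from 127 rpm).
x = r cosθ ⇒ ẋ = −rω sinθ.
|v| = rω|sinθ| = 0.0463·13.3·|sin 119.2°| = 0.53751 m/s = 537.51 mm/s.

538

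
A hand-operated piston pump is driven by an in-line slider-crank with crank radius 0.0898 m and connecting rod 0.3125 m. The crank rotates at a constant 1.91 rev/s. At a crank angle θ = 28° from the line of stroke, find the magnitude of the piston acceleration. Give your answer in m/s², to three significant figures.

ω = 2π·1.91 = 12 rad/s
x(θ) = r cosθ + √(L² − r² sin²θ); with ω constant, a = ω²·d²x/dθ².
d²x/dθ² = −r cosθ − r²(cos2θ)/√u − r⁴ sin²2θ/(4u^{3/2}),  u = L² − r² sin²θ = 0.0958789 m².
Substituting r = 0.0898 m, L = 0.3125 m, θ = 28°: d²x/dθ² = -0.094228 m.
a = ω²·d²x/dθ² = (12)²·(-0.094228) = -13.571 m/s²;  |a| = 13.571 m/s².

13.6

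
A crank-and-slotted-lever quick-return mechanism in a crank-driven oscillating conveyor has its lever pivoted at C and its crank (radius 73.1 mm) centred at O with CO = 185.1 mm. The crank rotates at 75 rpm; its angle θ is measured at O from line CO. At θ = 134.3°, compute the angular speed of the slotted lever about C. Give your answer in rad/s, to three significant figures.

ω = 7.854 rad/s (from 75 rpm).
Crank pin A relative to C: A = (d + r cosθ, r sinθ); lever angle φ = atan2(r sinθ, d + r cosθ).
Differentiating tanφ: φ̇ = rω(d cosθ + r)/(d² + r² + 2dr cosθ).
d² + r² + 2dr cosθ = |CA|² = 0.0207054 m²;  d cosθ + r = -0.056177 m.
|ω_lever| = |0.0731·7.854·-0.056177| / 0.0207054 = 1.5577 rad/s.

1.56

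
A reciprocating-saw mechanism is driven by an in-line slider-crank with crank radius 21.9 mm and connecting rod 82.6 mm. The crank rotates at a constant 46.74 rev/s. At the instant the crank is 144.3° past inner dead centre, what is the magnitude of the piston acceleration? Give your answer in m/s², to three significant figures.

1360

ω = 2π·46.7 = 293.7 rad/s
x(θ) = r cosθ + √(L² − r² sin²θ); with ω constant, a = ω²·d²x/dθ².
d²x/dθ² = −r cosθ − r²(cos2θ)/√u − r⁴ sin²2θ/(4u^{3/2}),  u = L² − r² sin²θ = 0.00665944 m².
Substituting r = 0.0219 m, L = 0.0826 m, θ = 144.3°: d²x/dθ² = +0.015815 m.
a = ω²·d²x/dθ² = (293.7)²·(+0.015815) = +1364 m/s²;  |a| = 1364 m/s².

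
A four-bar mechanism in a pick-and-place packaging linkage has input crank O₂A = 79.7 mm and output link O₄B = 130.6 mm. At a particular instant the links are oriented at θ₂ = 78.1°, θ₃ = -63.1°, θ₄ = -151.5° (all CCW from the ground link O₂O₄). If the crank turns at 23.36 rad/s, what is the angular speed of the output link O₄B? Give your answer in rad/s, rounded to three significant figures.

ω₂ = 23.36 rad/s
Differentiating the loop-closure r₂e^{iθ₂}+r₃e^{iθ₃}=r₁+r₄e^{iθ₄} gives r₂ω₂e^{iθ₂}+r₃ω₃e^{iθ₃}=r₄ω₄e^{iθ₄}.
Eliminating the other unknown: ω₄ = r₂ω₂ sin(θ₂−θ₃) / [r₄ sin(θ₄−θ₃)].
Numerator sine = +0.62660; denominator sine = -0.99961.
Result = 0.0797·23.36·(+0.62660) / (0.1306·(-0.99961)) = -8.9361 rad/s; magnitude 8.9361 rad/s.

8.94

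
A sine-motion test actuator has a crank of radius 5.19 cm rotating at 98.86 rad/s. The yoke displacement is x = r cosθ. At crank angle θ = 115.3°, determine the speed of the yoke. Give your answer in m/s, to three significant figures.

4.64

ω = 98.86 rad/s
x = r cosθ ⇒ ẋ = −rω sinθ.
|v| = rω|sinθ| = 0.0519·98.86·|sin 115.3°| = 4.6387 m/s.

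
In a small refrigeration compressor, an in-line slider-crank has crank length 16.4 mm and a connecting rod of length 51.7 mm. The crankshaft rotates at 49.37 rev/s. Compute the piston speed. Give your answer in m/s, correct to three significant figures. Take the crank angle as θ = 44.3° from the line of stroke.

ω = 2π·49.4 = 310.2 rad/s
For an in-line slider-crank, x = r cosθ + √(L² − r² sin²θ), so v = −rω sinθ·[1 + r cosθ/√(L² − r² sin²θ)].
With r = 0.0164 m, L = 0.0517 m, θ = 44.3°: √(L² − r² sin²θ) = 0.050415 m.
v = −0.0164·310.2·0.69842·[1 + 0.0164·0.71569/0.050415] = -4.3802 m/s.
|v| = 4.3802 m/s.

4.38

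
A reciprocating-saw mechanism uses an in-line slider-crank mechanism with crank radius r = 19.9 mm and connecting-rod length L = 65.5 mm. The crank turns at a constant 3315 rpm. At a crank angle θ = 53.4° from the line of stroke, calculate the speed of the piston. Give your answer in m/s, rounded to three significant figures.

ω = 2π·3315/60 = 347.1 rad/s
For an in-line slider-crank, x = r cosθ + √(L² − r² sin²θ), so v = −rω sinθ·[1 + r cosθ/√(L² − r² sin²θ)].
With r = 0.0199 m, L = 0.0655 m, θ = 53.4°: √(L² − r² sin²θ) = 0.063522 m.
v = −0.0199·347.1·0.80282·[1 + 0.0199·0.59622/0.063522] = -6.5819 m/s.
|v| = 6.5819 m/s.

6.58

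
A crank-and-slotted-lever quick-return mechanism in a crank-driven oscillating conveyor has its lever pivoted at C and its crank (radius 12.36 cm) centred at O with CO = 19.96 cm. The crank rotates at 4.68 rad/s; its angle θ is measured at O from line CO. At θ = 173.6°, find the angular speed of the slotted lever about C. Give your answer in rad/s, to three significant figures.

ω = 4.68 rad/s
Crank pin A relative to C: A = (d + r cosθ, r sinθ); lever angle φ = atan2(r sinθ, d + r cosθ).
Differentiating tanφ: φ̇ = rω(d cosθ + r)/(d² + r² + 2dr cosθ).
d² + r² + 2dr cosθ = |CA|² = 0.0060835 m²;  d cosθ + r = -0.074756 m.
|ω_lever| = |0.1236·4.68·-0.074756| / 0.0060835 = 7.1082 rad/s.

7.11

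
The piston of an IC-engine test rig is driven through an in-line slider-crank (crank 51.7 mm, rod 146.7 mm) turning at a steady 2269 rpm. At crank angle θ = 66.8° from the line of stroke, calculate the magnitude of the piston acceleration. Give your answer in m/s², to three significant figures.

ω = 2π·2269/60 = 237.6 rad/s
x(θ) = r cosθ + √(L² − r² sin²θ); with ω constant, a = ω²·d²x/dθ².
d²x/dθ² = −r cosθ − r²(cos2θ)/√u − r⁴ sin²2θ/(4u^{3/2}),  u = L² − r² sin²θ = 0.0192628 m².
Substituting r = 0.0517 m, L = 0.1467 m, θ = 66.8°: d²x/dθ² = -0.0074361 m.
a = ω²·d²x/dθ² = (237.6)²·(-0.0074361) = -419.83 m/s²;  |a| = 419.83 m/s².

420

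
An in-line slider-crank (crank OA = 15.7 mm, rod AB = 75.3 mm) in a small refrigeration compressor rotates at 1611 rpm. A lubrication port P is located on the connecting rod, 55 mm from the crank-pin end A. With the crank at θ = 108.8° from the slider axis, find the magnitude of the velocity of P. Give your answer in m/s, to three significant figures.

2.39

ω = 168.7 rad/s.  Crank-pin speed |V_A| = rω = 2.6486 m/s, perpendicular to OA.
Rod angle: sinφ = −(r/L) sinθ ⇒ φ = -11.384°; ω_rod = −rω cosθ/√(L²−r²sin²θ) = +11.563 rad/s.
V_P = V_A + ω_rod × AP, with AP = 0.055 m along the rod.
Components: V_Px = −rω sinθ − a·ω_rod·sinφ = -2.3818 m/s;  V_Py = rω cosθ + a·ω_rod·cosφ = -0.23011 m/s.
|V_P| = √(V_Px² + V_Py²) = 2.3929 m/s.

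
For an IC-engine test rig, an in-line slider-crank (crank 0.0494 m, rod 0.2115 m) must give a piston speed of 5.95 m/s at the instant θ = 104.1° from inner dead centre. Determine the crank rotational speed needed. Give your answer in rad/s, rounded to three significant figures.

For an in-line slider-crank, |v_piston| = rω|sinθ|·[1 + r cosθ/√(L² − r² sin²θ)].
With r = 0.0494 m, L = 0.2115 m, θ = 104.1°: the bracketed kinematic factor |dx/dθ| = 0.045113 m.
ω = v/|dx/dθ| = 5.95/0.045113 = 131.89 rad/s.

132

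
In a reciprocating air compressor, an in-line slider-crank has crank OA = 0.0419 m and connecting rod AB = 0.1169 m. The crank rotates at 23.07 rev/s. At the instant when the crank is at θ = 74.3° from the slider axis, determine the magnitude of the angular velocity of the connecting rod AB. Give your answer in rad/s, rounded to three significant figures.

15.0

ω = 145 rad/s (converted from 23.07 rev/s).
The rod makes angle φ with the slider axis where L sinφ = r sinθ; differentiating, L cosφ·φ̇ = r ω cosθ.
L cosφ = √(L² − r² sin²θ) = 0.10972 m.
|ω_rod| = r ω |cosθ| / √(L² − r² sin²θ) = 0.0419·145·0.27060/0.10972 = 14.979 rad/s.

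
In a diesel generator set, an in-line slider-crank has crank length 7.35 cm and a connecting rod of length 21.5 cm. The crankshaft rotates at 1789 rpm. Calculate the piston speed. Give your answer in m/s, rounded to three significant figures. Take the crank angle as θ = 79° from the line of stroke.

14.5

ω = 2π·1789/60 = 187.3 rad/s
For an in-line slider-crank, x = r cosθ + √(L² − r² sin²θ), so v = −rω sinθ·[1 + r cosθ/√(L² − r² sin²θ)].
With r = 0.0735 m, L = 0.215 m, θ = 79°: √(L² − r² sin²θ) = 0.20253 m.
v = −0.0735·187.3·0.98163·[1 + 0.0735·0.19081/0.20253] = -14.453 m/s.
|v| = 14.453 m/s.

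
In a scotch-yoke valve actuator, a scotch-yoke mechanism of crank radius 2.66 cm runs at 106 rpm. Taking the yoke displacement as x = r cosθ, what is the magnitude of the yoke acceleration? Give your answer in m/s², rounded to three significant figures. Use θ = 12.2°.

ω = 11.1 rad/s (from 106 rpm).
x = r cosθ ⇒ ẍ = −rω² cosθ (ω constant).
|a| = rω²|cosθ| = 0.0266·(11.1)²·|cos 12.2°| = 3.2035 m/s².

3.20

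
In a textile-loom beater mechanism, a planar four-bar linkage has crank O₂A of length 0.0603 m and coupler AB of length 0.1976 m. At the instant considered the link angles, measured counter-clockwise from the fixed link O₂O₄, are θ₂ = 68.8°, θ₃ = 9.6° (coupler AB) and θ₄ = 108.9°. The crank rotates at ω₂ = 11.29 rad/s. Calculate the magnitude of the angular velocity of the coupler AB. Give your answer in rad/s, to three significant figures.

ω₂ = 11.29 rad/s
Differentiating the loop-closure r₂e^{iθ₂}+r₃e^{iθ₃}=r₁+r₄e^{iθ₄} gives r₂ω₂e^{iθ₂}+r₃ω₃e^{iθ₃}=r₄ω₄e^{iθ₄}.
Eliminating the other unknown: ω₃ = r₂ω₂ sin(θ₄−θ₂) / [r₃ sin(θ₃−θ₄)].
Numerator sine = +0.64412; denominator sine = -0.98686.
Result = 0.0603·11.29·(+0.64412) / (0.1976·(-0.98686)) = -2.2487 rad/s; magnitude 2.2487 rad/s.

2.25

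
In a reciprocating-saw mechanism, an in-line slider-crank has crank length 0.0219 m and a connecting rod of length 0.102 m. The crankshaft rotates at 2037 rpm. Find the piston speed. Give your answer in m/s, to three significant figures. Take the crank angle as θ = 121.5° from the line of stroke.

ω = 2π·2037/60 = 213.3 rad/s
For an in-line slider-crank, x = r cosθ + √(L² − r² sin²θ), so v = −rω sinθ·[1 + r cosθ/√(L² − r² sin²θ)].
With r = 0.0219 m, L = 0.102 m, θ = 121.5°: √(L² − r² sin²θ) = 0.10028 m.
v = −0.0219·213.3·0.85264·[1 + 0.0219·-0.52250/0.10028] = -3.5286 m/s.
|v| = 3.5286 m/s.

3.53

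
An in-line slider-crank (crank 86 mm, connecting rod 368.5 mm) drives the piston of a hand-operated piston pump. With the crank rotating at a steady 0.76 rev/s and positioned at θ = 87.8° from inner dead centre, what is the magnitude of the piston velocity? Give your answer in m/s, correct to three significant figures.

0.414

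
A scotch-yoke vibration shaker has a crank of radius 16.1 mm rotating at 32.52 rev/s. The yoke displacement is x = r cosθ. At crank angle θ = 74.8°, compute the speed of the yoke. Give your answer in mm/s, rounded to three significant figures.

3170

ω = 204.3 rad/s (from 32.52 rev/s).
x = r cosθ ⇒ ẋ = −rω sinθ.
|v| = rω|sinθ| = 0.0161·204.3·|sin 74.8°| = 3.1746 m/s = 3174.6 mm/s.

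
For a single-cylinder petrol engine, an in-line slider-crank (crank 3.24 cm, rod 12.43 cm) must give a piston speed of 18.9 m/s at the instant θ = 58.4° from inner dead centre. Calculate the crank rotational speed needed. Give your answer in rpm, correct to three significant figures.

5740

For an in-line slider-crank, |v_piston| = rω|sinθ|·[1 + r cosθ/√(L² − r² sin²θ)].
With r = 0.0324 m, L = 0.1243 m, θ = 58.4°: the bracketed kinematic factor |dx/dθ| = 0.031462 m.
ω = v/|dx/dθ| = 18.9/0.031462 = 600.73 rad/s.
N = 60ω/(2π) = 5736.6 rpm.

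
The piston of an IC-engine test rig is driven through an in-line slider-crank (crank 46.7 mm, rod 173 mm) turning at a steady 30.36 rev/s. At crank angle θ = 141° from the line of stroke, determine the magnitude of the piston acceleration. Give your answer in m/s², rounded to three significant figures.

1220

ω = 2π·30.4 = 190.8 rad/s
x(θ) = r cosθ + √(L² − r² sin²θ); with ω constant, a = ω²·d²x/dθ².
d²x/dθ² = −r cosθ − r²(cos2θ)/√u − r⁴ sin²2θ/(4u^{3/2}),  u = L² − r² sin²θ = 0.0290653 m².
Substituting r = 0.0467 m, L = 0.173 m, θ = 141°: d²x/dθ² = +0.033403 m.
a = ω²·d²x/dθ² = (190.8)²·(+0.033403) = +1215.5 m/s²;  |a| = 1215.5 m/s².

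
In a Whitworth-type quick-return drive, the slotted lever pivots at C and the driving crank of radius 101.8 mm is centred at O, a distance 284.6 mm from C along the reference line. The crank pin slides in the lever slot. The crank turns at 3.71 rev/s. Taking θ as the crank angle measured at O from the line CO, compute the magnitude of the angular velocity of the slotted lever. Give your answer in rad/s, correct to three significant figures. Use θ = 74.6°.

3.94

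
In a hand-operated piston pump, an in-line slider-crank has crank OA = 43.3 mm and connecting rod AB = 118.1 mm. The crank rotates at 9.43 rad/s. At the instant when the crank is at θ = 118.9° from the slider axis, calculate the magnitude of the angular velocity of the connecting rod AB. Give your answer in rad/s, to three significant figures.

ω = 9.43 rad/s
The rod makes angle φ with the slider axis where L sinφ = r sinθ; differentiating, L cosφ·φ̇ = r ω cosθ.
L cosφ = √(L² − r² sin²θ) = 0.11185 m.
|ω_rod| = r ω |cosθ| / √(L² − r² sin²θ) = 0.0433·9.43·0.48328/0.11185 = 1.7643 rad/s.

1.76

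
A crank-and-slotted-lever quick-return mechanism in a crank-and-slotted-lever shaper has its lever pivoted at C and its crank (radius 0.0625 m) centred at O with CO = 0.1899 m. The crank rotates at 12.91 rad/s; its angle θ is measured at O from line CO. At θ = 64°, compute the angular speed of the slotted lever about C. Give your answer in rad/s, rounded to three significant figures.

ω = 12.91 rad/s
Crank pin A relative to C: A = (d + r cosθ, r sinθ); lever angle φ = atan2(r sinθ, d + r cosθ).
Differentiating tanφ: φ̇ = rω(d cosθ + r)/(d² + r² + 2dr cosθ).
d² + r² + 2dr cosθ = |CA|² = 0.0503741 m²;  d cosθ + r = +0.14575 m.
|ω_lever| = |0.0625·12.91·+0.14575| / 0.0503741 = 2.3345 rad/s.

2.33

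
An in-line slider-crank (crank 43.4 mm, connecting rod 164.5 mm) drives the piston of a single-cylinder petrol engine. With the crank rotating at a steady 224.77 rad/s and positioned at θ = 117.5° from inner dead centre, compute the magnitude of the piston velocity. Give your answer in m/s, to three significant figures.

7.57

ω = 224.8 rad/s
For an in-line slider-crank, x = r cosθ + √(L² − r² sin²θ), so v = −rω sinθ·[1 + r cosθ/√(L² − r² sin²θ)].
With r = 0.0434 m, L = 0.1645 m, θ = 117.5°: √(L² − r² sin²θ) = 0.15993 m.
v = −0.0434·224.8·0.88701·[1 + 0.0434·-0.46175/0.15993] = -7.5686 m/s.
|v| = 7.5686 m/s.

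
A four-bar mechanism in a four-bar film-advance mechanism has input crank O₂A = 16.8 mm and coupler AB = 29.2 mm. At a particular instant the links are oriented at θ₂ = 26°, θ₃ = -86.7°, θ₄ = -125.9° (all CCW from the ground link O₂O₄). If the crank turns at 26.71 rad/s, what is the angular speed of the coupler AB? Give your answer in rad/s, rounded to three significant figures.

ω₂ = 26.71 rad/s
Differentiating the loop-closure r₂e^{iθ₂}+r₃e^{iθ₃}=r₁+r₄e^{iθ₄} gives r₂ω₂e^{iθ₂}+r₃ω₃e^{iθ₃}=r₄ω₄e^{iθ₄}.
Eliminating the other unknown: ω₃ = r₂ω₂ sin(θ₄−θ₂) / [r₃ sin(θ₃−θ₄)].
Numerator sine = -0.47101; denominator sine = +0.63203.
Result = 0.0168·26.71·(-0.47101) / (0.0292·(+0.63203)) = -11.452 rad/s; magnitude 11.452 rad/s.

11.5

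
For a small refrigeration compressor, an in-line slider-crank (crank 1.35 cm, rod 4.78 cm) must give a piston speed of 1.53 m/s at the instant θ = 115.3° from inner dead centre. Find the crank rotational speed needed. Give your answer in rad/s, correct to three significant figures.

143

For an in-line slider-crank, |v_piston| = rω|sinθ|·[1 + r cosθ/√(L² − r² sin²θ)].
With r = 0.0135 m, L = 0.0478 m, θ = 115.3°: the bracketed kinematic factor |dx/dθ| = 0.010681 m.
ω = v/|dx/dθ| = 1.53/0.010681 = 143.24 rad/s.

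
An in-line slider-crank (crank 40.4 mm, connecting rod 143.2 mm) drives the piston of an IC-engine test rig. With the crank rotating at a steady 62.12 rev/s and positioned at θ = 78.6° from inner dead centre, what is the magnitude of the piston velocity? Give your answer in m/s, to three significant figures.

ω = 2π·62.1 = 390.3 rad/s
For an in-line slider-crank, x = r cosθ + √(L² − r² sin²θ), so v = −rω sinθ·[1 + r cosθ/√(L² − r² sin²θ)].
With r = 0.0404 m, L = 0.1432 m, θ = 78.6°: √(L² − r² sin²θ) = 0.13761 m.
v = −0.0404·390.3·0.98027·[1 + 0.0404·0.19766/0.13761] = -16.354 m/s.
|v| = 16.354 m/s.

16.4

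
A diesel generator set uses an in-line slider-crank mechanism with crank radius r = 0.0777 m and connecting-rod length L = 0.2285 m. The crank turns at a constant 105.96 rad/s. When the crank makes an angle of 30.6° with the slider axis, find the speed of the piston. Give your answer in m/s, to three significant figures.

5.44

ω = 106 rad/s
For an in-line slider-crank, x = r cosθ + √(L² − r² sin²θ), so v = −rω sinθ·[1 + r cosθ/√(L² − r² sin²θ)].
With r = 0.0777 m, L = 0.2285 m, θ = 30.6°: √(L² − r² sin²θ) = 0.22505 m.
v = −0.0777·106·0.50904·[1 + 0.0777·0.86074/0.22505] = -5.4364 m/s.
|v| = 5.4364 m/s.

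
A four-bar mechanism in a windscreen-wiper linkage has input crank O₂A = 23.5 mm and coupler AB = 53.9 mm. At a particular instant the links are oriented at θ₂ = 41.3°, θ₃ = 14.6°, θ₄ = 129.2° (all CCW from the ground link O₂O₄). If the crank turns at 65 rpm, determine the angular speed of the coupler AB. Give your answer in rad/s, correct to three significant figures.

ω₂ = 6.807 rad/s (from 65 rpm).
Differentiating the loop-closure r₂e^{iθ₂}+r₃e^{iθ₃}=r₁+r₄e^{iθ₄} gives r₂ω₂e^{iθ₂}+r₃ω₃e^{iθ₃}=r₄ω₄e^{iθ₄}.
Eliminating the other unknown: ω₃ = r₂ω₂ sin(θ₄−θ₂) / [r₃ sin(θ₃−θ₄)].
Numerator sine = +0.99933; denominator sine = -0.90924.
Result = 0.0235·6.807·(+0.99933) / (0.0539·(-0.90924)) = -3.2618 rad/s; magnitude 3.2618 rad/s.

3.26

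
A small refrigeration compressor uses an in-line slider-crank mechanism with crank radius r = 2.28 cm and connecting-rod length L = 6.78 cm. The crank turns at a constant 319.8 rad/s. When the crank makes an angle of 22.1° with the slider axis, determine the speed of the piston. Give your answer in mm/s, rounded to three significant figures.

ω = 319.8 rad/s
For an in-line slider-crank, x = r cosθ + √(L² − r² sin²θ), so v = −rω sinθ·[1 + r cosθ/√(L² − r² sin²θ)].
With r = 0.0228 m, L = 0.0678 m, θ = 22.1°: √(L² − r² sin²θ) = 0.067255 m.
v = −0.0228·319.8·0.37622·[1 + 0.0228·0.92653/0.067255] = -3.6049 m/s.
|v| = 3.6049 m/s = 3604.9 mm/s.

3600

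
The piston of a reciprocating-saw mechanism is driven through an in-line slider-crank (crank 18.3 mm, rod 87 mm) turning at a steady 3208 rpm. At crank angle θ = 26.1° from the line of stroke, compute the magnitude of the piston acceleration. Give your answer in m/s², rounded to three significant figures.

2130

ω = 2π·3208/60 = 335.9 rad/s
x(θ) = r cosθ + √(L² − r² sin²θ); with ω constant, a = ω²·d²x/dθ².
d²x/dθ² = −r cosθ − r²(cos2θ)/√u − r⁴ sin²2θ/(4u^{3/2}),  u = L² − r² sin²θ = 0.00750418 m².
Substituting r = 0.0183 m, L = 0.087 m, θ = 26.1°: d²x/dθ² = -0.01883 m.
a = ω²·d²x/dθ² = (335.9)²·(-0.01883) = -2125.1 m/s²;  |a| = 2125.1 m/s².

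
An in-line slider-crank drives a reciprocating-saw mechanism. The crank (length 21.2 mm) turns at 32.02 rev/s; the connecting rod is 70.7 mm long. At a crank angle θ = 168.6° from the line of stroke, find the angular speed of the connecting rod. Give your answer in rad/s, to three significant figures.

59.2

ω = 201.2 rad/s (converted from 32.02 rev/s).
The rod makes angle φ with the slider axis where L sinφ = r sinθ; differentiating, L cosφ·φ̇ = r ω cosθ.
L cosφ = √(L² − r² sin²θ) = 0.070576 m.
|ω_rod| = r ω |cosθ| / √(L² − r² sin²θ) = 0.0212·201.2·0.98027/0.070576 = 59.242 rad/s.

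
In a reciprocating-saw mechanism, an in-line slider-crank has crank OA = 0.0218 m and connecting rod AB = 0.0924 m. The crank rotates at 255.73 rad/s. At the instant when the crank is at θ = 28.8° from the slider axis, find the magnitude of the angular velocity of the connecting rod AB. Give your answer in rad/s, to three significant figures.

53.2

ω = 255.7 rad/s
The rod makes angle φ with the slider axis where L sinφ = r sinθ; differentiating, L cosφ·φ̇ = r ω cosθ.
L cosφ = √(L² − r² sin²θ) = 0.091801 m.
|ω_rod| = r ω |cosθ| / √(L² − r² sin²θ) = 0.0218·255.7·0.87631/0.091801 = 53.216 rad/s.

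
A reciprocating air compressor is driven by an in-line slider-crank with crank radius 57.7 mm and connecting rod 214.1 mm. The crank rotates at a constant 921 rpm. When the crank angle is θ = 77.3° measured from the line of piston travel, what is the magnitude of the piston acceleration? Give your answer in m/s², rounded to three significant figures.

16.9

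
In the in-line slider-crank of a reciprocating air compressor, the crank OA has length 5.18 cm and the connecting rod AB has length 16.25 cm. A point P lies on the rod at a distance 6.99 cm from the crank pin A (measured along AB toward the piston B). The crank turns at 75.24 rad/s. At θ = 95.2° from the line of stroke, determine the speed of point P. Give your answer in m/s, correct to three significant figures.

ω = 75.24 rad/s.  Crank-pin speed |V_A| = rω = 3.8974 m/s, perpendicular to OA.
Rod angle: sinφ = −(r/L) sinθ ⇒ φ = -18.509°; ω_rod = −rω cosθ/√(L²−r²sin²θ) = +2.2923 rad/s.
V_P = V_A + ω_rod × AP, with AP = 0.0699 m along the rod.
Components: V_Px = −rω sinθ − a·ω_rod·sinφ = -3.8305 m/s;  V_Py = rω cosθ + a·ω_rod·cosφ = -0.20129 m/s.
|V_P| = √(V_Px² + V_Py²) = 3.8358 m/s.

3.84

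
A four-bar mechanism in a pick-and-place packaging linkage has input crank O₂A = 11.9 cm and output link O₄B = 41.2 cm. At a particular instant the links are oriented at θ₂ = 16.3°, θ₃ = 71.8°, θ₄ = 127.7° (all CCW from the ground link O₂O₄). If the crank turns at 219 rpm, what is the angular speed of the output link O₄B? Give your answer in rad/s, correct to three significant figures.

6.59

ω₂ = 22.93 rad/s (from 219 rpm).
Differentiating the loop-closure r₂e^{iθ₂}+r₃e^{iθ₃}=r₁+r₄e^{iθ₄} gives r₂ω₂e^{iθ₂}+r₃ω₃e^{iθ₃}=r₄ω₄e^{iθ₄}.
Eliminating the other unknown: ω₄ = r₂ω₂ sin(θ₂−θ₃) / [r₄ sin(θ₄−θ₃)].
Numerator sine = -0.82413; denominator sine = +0.82806.
Result = 0.119·22.93·(-0.82413) / (0.412·(+0.82806)) = -6.5926 rad/s; magnitude 6.5926 rad/s.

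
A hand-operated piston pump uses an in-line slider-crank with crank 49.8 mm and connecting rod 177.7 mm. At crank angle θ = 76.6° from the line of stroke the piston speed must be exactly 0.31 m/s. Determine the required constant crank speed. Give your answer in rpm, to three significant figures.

57.2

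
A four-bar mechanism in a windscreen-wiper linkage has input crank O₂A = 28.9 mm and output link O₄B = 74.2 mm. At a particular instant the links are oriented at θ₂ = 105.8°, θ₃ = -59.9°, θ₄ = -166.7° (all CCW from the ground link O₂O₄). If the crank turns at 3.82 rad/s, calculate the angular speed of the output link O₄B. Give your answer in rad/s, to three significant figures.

0.384

ω₂ = 3.82 rad/s
Differentiating the loop-closure r₂e^{iθ₂}+r₃e^{iθ₃}=r₁+r₄e^{iθ₄} gives r₂ω₂e^{iθ₂}+r₃ω₃e^{iθ₃}=r₄ω₄e^{iθ₄}.
Eliminating the other unknown: ω₄ = r₂ω₂ sin(θ₂−θ₃) / [r₄ sin(θ₄−θ₃)].
Numerator sine = +0.24700; denominator sine = -0.95732.
Result = 0.0289·3.82·(+0.24700) / (0.0742·(-0.95732)) = -0.38388 rad/s; magnitude 0.38388 rad/s.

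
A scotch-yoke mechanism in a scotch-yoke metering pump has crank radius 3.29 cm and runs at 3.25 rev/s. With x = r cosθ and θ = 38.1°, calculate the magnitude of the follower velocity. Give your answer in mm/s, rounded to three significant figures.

415

ω = 20.42 rad/s (from 3.25 rev/s).
x = r cosθ ⇒ ẋ = −rω sinθ.
|v| = rω|sinθ| = 0.0329·20.42·|sin 38.1°| = 0.41454 m/s = 414.54 mm/s.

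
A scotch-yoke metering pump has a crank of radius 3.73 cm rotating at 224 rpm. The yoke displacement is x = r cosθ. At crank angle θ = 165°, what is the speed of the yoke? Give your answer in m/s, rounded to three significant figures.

ω = 23.46 rad/s (from 224 rpm).
x = r cosθ ⇒ ẋ = −rω sinθ.
|v| = rω|sinθ| = 0.0373·23.46·|sin 165°| = 0.22645 m/s.

0.226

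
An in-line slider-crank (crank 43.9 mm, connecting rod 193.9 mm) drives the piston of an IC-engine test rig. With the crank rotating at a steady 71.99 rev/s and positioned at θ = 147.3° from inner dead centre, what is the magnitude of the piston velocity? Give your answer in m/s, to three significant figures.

8.67

ω = 2π·72 = 452.3 rad/s
For an in-line slider-crank, x = r cosθ + √(L² − r² sin²θ), so v = −rω sinθ·[1 + r cosθ/√(L² − r² sin²θ)].
With r = 0.0439 m, L = 0.1939 m, θ = 147.3°: √(L² − r² sin²θ) = 0.19244 m.
v = −0.0439·452.3·0.54024·[1 + 0.0439·-0.84151/0.19244] = -8.6683 m/s.
|v| = 8.6683 m/s.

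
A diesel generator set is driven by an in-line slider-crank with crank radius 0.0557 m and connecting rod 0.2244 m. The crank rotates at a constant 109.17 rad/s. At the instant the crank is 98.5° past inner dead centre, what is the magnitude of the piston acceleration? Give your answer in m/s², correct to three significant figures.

260

ω = 109.2 rad/s
x(θ) = r cosθ + √(L² − r² sin²θ); with ω constant, a = ω²·d²x/dθ².
d²x/dθ² = −r cosθ − r²(cos2θ)/√u − r⁴ sin²2θ/(4u^{3/2}),  u = L² − r² sin²θ = 0.0473207 m².
Substituting r = 0.0557 m, L = 0.2244 m, θ = 98.5°: d²x/dθ² = +0.021852 m.
a = ω²·d²x/dθ² = (109.2)²·(+0.021852) = +260.43 m/s²;  |a| = 260.43 m/s².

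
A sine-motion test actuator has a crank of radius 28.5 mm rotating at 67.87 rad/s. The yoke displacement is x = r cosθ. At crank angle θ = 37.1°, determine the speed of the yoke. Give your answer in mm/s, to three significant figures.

1170

ω = 67.87 rad/s
x = r cosθ ⇒ ẋ = −rω sinθ.
|v| = rω|sinθ| = 0.0285·67.87·|sin 37.1°| = 1.1668 m/s = 1166.8 mm/s.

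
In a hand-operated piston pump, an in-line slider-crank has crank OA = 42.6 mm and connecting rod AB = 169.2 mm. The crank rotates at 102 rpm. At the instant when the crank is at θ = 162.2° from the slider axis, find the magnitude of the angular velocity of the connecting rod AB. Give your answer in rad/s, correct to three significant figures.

2.57

ω = 10.68 rad/s (converted from 102 rpm).
The rod makes angle φ with the slider axis where L sinφ = r sinθ; differentiating, L cosφ·φ̇ = r ω cosθ.
L cosφ = √(L² − r² sin²θ) = 0.1687 m.
|ω_rod| = r ω |cosθ| / √(L² − r² sin²θ) = 0.0426·10.68·0.95213/0.1687 = 2.5682 rad/s.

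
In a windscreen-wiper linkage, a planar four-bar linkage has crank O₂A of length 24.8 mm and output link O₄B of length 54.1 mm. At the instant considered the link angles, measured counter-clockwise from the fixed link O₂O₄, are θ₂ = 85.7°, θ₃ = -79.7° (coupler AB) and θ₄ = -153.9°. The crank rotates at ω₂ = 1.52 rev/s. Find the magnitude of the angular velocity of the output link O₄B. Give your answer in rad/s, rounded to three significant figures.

ω₂ = 9.55 rad/s (from 1.52 rev/s).
Differentiating the loop-closure r₂e^{iθ₂}+r₃e^{iθ₃}=r₁+r₄e^{iθ₄} gives r₂ω₂e^{iθ₂}+r₃ω₃e^{iθ₃}=r₄ω₄e^{iθ₄}.
Eliminating the other unknown: ω₄ = r₂ω₂ sin(θ₂−θ₃) / [r₄ sin(θ₄−θ₃)].
Numerator sine = +0.25207; denominator sine = -0.96222.
Result = 0.0248·9.55·(+0.25207) / (0.0541·(-0.96222)) = -1.1469 rad/s; magnitude 1.1469 rad/s.

1.15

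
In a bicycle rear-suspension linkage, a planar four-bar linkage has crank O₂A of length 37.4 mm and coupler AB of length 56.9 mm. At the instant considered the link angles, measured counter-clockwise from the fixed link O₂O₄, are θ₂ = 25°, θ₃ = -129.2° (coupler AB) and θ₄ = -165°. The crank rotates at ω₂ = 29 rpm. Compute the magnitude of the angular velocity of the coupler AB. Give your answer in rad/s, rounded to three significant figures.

ω₂ = 3.037 rad/s (from 29 rpm).
Differentiating the loop-closure r₂e^{iθ₂}+r₃e^{iθ₃}=r₁+r₄e^{iθ₄} gives r₂ω₂e^{iθ₂}+r₃ω₃e^{iθ₃}=r₄ω₄e^{iθ₄}.
Eliminating the other unknown: ω₃ = r₂ω₂ sin(θ₄−θ₂) / [r₃ sin(θ₃−θ₄)].
Numerator sine = +0.17365; denominator sine = +0.58496.
Result = 0.0374·3.037·(+0.17365) / (0.0569·(+0.58496)) = +0.59256 rad/s; magnitude 0.59256 rad/s.

0.593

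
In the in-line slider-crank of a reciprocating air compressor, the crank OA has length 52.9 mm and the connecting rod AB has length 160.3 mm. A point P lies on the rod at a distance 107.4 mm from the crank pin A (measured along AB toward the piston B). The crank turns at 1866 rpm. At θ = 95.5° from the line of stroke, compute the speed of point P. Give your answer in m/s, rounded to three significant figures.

ω = 195.4 rad/s.  Crank-pin speed |V_A| = rω = 10.337 m/s, perpendicular to OA.
Rod angle: sinφ = −(r/L) sinθ ⇒ φ = -19.177°; ω_rod = −rω cosθ/√(L²−r²sin²θ) = +6.5438 rad/s.
V_P = V_A + ω_rod × AP, with AP = 0.1074 m along the rod.
Components: V_Px = −rω sinθ − a·ω_rod·sinφ = -10.059 m/s;  V_Py = rω cosθ + a·ω_rod·cosφ = -0.32696 m/s.
|V_P| = √(V_Px² + V_Py²) = 10.064 m/s.

10.1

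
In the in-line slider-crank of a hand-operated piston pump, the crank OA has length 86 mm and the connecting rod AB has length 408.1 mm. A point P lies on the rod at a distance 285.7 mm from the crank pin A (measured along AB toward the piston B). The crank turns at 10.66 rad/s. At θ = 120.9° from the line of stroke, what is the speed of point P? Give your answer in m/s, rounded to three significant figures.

0.740

ω = 10.66 rad/s.  Crank-pin speed |V_A| = rω = 0.91676 m/s, perpendicular to OA.
Rod angle: sinφ = −(r/L) sinθ ⇒ φ = -10.418°; ω_rod = −rω cosθ/√(L²−r²sin²θ) = +1.173 rad/s.
V_P = V_A + ω_rod × AP, with AP = 0.2857 m along the rod.
Components: V_Px = −rω sinθ − a·ω_rod·sinφ = -0.72604 m/s;  V_Py = rω cosθ + a·ω_rod·cosφ = -0.1412 m/s.
|V_P| = √(V_Px² + V_Py²) = 0.73965 m/s.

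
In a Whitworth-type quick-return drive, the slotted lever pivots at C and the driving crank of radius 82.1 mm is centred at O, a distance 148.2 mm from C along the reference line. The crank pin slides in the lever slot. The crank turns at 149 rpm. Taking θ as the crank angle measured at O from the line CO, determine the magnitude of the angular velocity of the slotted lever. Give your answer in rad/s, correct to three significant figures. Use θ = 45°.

ω = 15.6 rad/s (from 149 rpm).
Crank pin A relative to C: A = (d + r cosθ, r sinθ); lever angle φ = atan2(r sinθ, d + r cosθ).
Differentiating tanφ: φ̇ = rω(d cosθ + r)/(d² + r² + 2dr cosθ).
d² + r² + 2dr cosθ = |CA|² = 0.0459107 m²;  d cosθ + r = +0.18689 m.
|ω_lever| = |0.0821·15.6·+0.18689| / 0.0459107 = 5.2148 rad/s.

5.21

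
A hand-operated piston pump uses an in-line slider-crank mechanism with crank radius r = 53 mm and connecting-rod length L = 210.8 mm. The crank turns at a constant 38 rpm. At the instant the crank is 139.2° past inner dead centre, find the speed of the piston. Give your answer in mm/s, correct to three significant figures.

ω = 2π·38/60 = 3.979 rad/s
For an in-line slider-crank, x = r cosθ + √(L² − r² sin²θ), so v = −rω sinθ·[1 + r cosθ/√(L² − r² sin²θ)].
With r = 0.053 m, L = 0.2108 m, θ = 139.2°: √(L² − r² sin²θ) = 0.20794 m.
v = −0.053·3.979·0.65342·[1 + 0.053·-0.75700/0.20794] = -0.11122 m/s.
|v| = 0.11122 m/s = 111.22 mm/s.

111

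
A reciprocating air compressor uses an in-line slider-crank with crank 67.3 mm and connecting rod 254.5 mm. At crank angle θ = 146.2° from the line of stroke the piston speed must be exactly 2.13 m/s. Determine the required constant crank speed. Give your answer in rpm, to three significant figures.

698

For an in-line slider-crank, |v_piston| = rω|sinθ|·[1 + r cosθ/√(L² − r² sin²θ)].
With r = 0.0673 m, L = 0.2545 m, θ = 146.2°: the bracketed kinematic factor |dx/dθ| = 0.029121 m.
ω = v/|dx/dθ| = 2.13/0.029121 = 73.143 rad/s.
N = 60ω/(2π) = 698.46 rpm.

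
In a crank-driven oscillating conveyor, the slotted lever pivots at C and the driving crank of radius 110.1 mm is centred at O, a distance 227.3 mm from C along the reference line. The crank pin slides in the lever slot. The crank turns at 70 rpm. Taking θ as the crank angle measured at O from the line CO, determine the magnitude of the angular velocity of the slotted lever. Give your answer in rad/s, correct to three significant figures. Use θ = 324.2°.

2.28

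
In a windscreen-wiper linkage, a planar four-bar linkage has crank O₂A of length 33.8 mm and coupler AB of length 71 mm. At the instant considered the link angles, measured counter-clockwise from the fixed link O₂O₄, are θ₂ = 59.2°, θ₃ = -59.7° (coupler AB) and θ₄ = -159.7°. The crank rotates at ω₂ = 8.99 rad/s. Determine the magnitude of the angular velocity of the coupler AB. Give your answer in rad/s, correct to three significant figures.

2.73

ω₂ = 8.99 rad/s
Differentiating the loop-closure r₂e^{iθ₂}+r₃e^{iθ₃}=r₁+r₄e^{iθ₄} gives r₂ω₂e^{iθ₂}+r₃ω₃e^{iθ₃}=r₄ω₄e^{iθ₄}.
Eliminating the other unknown: ω₃ = r₂ω₂ sin(θ₄−θ₂) / [r₃ sin(θ₃−θ₄)].
Numerator sine = +0.62796; denominator sine = +0.98481.
Result = 0.0338·8.99·(+0.62796) / (0.071·(+0.98481)) = +2.729 rad/s; magnitude 2.729 rad/s.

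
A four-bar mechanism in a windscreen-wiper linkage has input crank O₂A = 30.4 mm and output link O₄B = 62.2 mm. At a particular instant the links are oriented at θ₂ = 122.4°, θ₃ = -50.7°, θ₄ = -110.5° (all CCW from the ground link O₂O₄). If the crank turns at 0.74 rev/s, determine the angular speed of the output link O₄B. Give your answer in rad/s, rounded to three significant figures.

ω₂ = 4.65 rad/s (from 0.74 rev/s).
Differentiating the loop-closure r₂e^{iθ₂}+r₃e^{iθ₃}=r₁+r₄e^{iθ₄} gives r₂ω₂e^{iθ₂}+r₃ω₃e^{iθ₃}=r₄ω₄e^{iθ₄}.
Eliminating the other unknown: ω₄ = r₂ω₂ sin(θ₂−θ₃) / [r₄ sin(θ₄−θ₃)].
Numerator sine = +0.12014; denominator sine = -0.86427.
Result = 0.0304·4.65·(+0.12014) / (0.0622·(-0.86427)) = -0.31588 rad/s; magnitude 0.31588 rad/s.

0.316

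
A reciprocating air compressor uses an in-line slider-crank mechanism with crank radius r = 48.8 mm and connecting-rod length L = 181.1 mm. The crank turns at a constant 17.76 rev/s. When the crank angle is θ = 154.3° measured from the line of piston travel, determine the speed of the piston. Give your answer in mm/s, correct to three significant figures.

1780

ω = 2π·17.8 = 111.6 rad/s
For an in-line slider-crank, x = r cosθ + √(L² − r² sin²θ), so v = −rω sinθ·[1 + r cosθ/√(L² − r² sin²θ)].
With r = 0.0488 m, L = 0.1811 m, θ = 154.3°: √(L² − r² sin²θ) = 0.17986 m.
v = −0.0488·111.6·0.43366·[1 + 0.0488·-0.90108/0.17986] = -1.7842 m/s.
|v| = 1.7842 m/s = 1784.2 mm/s.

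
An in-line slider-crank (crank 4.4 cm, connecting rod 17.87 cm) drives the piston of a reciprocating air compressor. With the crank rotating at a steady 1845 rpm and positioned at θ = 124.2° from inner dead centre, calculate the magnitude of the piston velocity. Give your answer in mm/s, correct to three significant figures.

6040

ω = 2π·1845/60 = 193.2 rad/s
For an in-line slider-crank, x = r cosθ + √(L² − r² sin²θ), so v = −rω sinθ·[1 + r cosθ/√(L² − r² sin²θ)].
With r = 0.044 m, L = 0.1787 m, θ = 124.2°: √(L² − r² sin²θ) = 0.17496 m.
v = −0.044·193.2·0.82708·[1 + 0.044·-0.56208/0.17496] = -6.0372 m/s.
|v| = 6.0372 m/s = 6037.2 mm/s.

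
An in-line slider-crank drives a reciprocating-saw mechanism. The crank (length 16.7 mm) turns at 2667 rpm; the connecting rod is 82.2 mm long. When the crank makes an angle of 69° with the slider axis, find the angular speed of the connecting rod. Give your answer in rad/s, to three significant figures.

ω = 279.3 rad/s (converted from 2667 rpm).
The rod makes angle φ with the slider axis where L sinφ = r sinθ; differentiating, L cosφ·φ̇ = r ω cosθ.
L cosφ = √(L² − r² sin²θ) = 0.080708 m.
|ω_rod| = r ω |cosθ| / √(L² − r² sin²θ) = 0.0167·279.3·0.35837/0.080708 = 20.71 rad/s.

20.7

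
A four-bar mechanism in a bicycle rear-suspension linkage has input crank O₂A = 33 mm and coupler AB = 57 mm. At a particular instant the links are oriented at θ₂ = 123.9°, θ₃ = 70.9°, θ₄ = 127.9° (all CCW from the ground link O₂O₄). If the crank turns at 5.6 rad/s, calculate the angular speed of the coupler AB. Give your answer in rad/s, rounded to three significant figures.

ω₂ = 5.6 rad/s
Differentiating the loop-closure r₂e^{iθ₂}+r₃e^{iθ₃}=r₁+r₄e^{iθ₄} gives r₂ω₂e^{iθ₂}+r₃ω₃e^{iθ₃}=r₄ω₄e^{iθ₄}.
Eliminating the other unknown: ω₃ = r₂ω₂ sin(θ₄−θ₂) / [r₃ sin(θ₃−θ₄)].
Numerator sine = +0.06976; denominator sine = -0.83867.
Result = 0.033·5.6·(+0.06976) / (0.057·(-0.83867)) = -0.26966 rad/s; magnitude 0.26966 rad/s.

0.270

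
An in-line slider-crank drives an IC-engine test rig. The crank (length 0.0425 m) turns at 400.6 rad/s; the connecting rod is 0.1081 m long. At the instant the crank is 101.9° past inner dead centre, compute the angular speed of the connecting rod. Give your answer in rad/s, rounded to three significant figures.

35.2

ω = 400.6 rad/s
The rod makes angle φ with the slider axis where L sinφ = r sinθ; differentiating, L cosφ·φ̇ = r ω cosθ.
L cosφ = √(L² − r² sin²θ) = 0.099781 m.
|ω_rod| = r ω |cosθ| / √(L² − r² sin²θ) = 0.0425·400.6·0.20620/0.099781 = 35.184 rad/s.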